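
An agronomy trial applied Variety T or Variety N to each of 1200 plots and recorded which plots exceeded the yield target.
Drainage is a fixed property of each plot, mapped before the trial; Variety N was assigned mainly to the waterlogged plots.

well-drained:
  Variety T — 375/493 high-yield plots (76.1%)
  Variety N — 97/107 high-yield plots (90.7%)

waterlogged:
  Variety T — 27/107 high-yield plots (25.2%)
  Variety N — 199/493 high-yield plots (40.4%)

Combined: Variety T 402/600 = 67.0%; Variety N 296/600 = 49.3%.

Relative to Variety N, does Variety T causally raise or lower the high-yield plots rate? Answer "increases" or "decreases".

Variety N is higher inside every field drainage stratum but Variety T is higher in aggregate. Whether to stratify depends on how field drainage relates to the variety.
Field drainage satisfies the back-door criterion: it is not a descendant of the variety, and it blocks the spurious path from variety to outcome. Adjusting for it (i.e., using the within-field drainage rates) gives the causal effect.
Within each level — well-drained: 76.1% vs 90.7%; waterlogged: 25.2% vs 40.4% — Variety N is higher every time.

decreases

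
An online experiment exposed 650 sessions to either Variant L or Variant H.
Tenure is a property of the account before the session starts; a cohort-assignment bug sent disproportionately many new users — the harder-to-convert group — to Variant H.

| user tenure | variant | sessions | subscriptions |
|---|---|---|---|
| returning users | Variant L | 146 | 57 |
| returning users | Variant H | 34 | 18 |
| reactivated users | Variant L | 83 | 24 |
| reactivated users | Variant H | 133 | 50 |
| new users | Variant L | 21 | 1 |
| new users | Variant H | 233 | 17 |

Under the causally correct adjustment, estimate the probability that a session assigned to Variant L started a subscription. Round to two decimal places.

0.22

User tenure is set before the variant has any effect — it is not caused by the variant — and it independently drives the outcome. That makes it a confounder, so the causal comparison is within user tenure levels.
Standardising Variant L to the population user tenure mix: 0.277·57/146 + 0.332·24/83 + 0.391·1/21 = 0.223.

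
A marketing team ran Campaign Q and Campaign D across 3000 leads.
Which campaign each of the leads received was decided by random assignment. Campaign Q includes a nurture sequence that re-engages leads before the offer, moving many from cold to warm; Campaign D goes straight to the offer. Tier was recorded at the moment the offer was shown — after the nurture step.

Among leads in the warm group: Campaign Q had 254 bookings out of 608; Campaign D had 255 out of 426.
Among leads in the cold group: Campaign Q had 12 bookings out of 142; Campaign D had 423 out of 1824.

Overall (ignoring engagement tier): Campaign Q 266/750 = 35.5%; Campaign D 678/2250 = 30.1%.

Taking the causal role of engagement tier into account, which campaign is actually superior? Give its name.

Stratifying would compare campaigns among leads the campaigns themselves sorted into engagement tier groups — a form of selection on an intermediate. The unconditioned pooled rates give the total causal effect.
Pooled: Campaign Q 35.5% vs Campaign D 30.1%; Campaign Q is higher overall.

Campaign Q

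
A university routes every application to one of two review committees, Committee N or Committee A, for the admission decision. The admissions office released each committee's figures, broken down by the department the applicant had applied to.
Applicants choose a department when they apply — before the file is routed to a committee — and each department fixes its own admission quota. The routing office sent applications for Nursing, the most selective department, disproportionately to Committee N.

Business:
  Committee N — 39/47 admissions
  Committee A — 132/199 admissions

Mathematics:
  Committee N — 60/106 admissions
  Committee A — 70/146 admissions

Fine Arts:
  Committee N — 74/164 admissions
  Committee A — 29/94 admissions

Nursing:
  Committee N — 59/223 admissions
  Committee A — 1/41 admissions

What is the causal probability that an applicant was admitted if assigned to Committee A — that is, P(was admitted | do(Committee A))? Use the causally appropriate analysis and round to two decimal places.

The imbalance in department arose from how applicants were allocated, not from anything the review committee did; and department independently affects the outcome. The pooled gap is confounded — condition on department.
Standardising Committee A to the population department mix: 0.241·132/199 + 0.247·70/146 + 0.253·29/94 + 0.259·1/41 = 0.363.

0.36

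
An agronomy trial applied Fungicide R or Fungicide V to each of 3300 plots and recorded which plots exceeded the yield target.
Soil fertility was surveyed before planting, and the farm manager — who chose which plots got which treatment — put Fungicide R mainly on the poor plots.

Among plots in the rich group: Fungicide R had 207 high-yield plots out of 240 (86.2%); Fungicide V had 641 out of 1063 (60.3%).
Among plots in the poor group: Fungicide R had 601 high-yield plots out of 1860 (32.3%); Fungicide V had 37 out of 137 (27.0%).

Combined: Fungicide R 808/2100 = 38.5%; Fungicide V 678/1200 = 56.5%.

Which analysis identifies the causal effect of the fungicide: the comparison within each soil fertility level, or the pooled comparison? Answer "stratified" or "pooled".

stratified

Here soil fertility is a common cause — it drives both which fungicide a case falls under and the outcome. The crude comparison mixes populations; the stratum-specific rates are the causally relevant ones.
Within each level — rich: 86.2% vs 60.3%; poor: 32.3% vs 27.0% — Fungicide R is higher every time.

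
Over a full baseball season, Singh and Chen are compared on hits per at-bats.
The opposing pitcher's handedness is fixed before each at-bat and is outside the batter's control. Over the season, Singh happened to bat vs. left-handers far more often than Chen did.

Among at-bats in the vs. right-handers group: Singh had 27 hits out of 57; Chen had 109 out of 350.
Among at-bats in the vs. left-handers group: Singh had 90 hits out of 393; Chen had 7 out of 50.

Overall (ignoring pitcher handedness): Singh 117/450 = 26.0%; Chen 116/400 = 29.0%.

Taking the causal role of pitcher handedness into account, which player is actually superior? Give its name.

Nothing the player does changes pitcher handedness; the imbalance is an allocation artefact. With pitcher handedness also predicting the outcome, the pooled figure is confounded, and the within-stratum comparison is the causal one.
Within each level — vs. right-handers: 47.4% vs 31.1%; vs. left-handers: 22.9% vs 14.0% — Singh is higher every time.

Singh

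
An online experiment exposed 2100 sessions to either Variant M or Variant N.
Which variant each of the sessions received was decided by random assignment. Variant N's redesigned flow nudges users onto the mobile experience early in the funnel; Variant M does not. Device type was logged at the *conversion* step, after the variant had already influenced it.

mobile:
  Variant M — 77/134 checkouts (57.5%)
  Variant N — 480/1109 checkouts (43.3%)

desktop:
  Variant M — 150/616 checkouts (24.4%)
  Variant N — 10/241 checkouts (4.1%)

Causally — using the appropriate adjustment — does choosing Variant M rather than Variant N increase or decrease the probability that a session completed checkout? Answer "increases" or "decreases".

decreases

Because the variant influences device type, device type is a post-treatment mediator, not a confounder. Stratifying on it would bias the estimate; the causal effect is the crude pooled difference.
Pooled: Variant M 30.3% vs Variant N 36.3%; Variant N is higher overall.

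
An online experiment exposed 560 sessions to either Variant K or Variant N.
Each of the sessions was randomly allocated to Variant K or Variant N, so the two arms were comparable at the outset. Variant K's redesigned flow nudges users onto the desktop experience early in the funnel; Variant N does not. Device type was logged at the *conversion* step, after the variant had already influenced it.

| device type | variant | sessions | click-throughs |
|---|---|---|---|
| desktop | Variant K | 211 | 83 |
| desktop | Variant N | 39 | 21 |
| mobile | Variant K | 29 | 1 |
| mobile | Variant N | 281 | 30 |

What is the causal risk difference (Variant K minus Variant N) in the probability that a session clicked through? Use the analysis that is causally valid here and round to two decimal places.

+0.19

Device type here is a post-treatment variable shaped by the variant; conditioning on it would introduce bias rather than remove it. The overall comparison is the causal one.
The causal difference is the pooled difference: 0.350 − 0.159 = +0.191.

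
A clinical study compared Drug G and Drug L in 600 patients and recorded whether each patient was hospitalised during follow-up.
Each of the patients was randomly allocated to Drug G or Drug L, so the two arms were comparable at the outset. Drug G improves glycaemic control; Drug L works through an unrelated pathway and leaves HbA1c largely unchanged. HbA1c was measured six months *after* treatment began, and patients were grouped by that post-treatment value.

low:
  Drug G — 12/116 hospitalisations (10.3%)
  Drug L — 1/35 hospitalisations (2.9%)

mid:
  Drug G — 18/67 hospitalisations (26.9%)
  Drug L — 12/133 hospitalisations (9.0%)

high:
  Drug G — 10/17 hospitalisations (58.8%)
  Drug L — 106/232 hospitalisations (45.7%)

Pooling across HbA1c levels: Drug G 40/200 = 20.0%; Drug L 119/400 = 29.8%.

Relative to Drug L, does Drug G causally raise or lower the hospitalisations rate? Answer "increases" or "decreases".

Stratifying would compare drugs among patients the drugs themselves sorted into HbA1c groups — a form of selection on an intermediate. The unconditioned pooled rates give the total causal effect.
Pooled: Drug G 20.0% vs Drug L 29.8%; Drug G is lower overall.

decreases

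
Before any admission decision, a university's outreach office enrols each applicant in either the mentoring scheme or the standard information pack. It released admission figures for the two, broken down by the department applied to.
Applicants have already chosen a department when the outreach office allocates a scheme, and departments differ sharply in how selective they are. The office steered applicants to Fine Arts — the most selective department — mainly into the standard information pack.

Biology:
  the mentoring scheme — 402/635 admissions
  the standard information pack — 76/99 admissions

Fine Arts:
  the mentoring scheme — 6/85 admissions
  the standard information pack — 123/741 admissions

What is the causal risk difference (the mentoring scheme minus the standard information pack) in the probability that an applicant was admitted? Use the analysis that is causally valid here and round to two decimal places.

Within every department level the standard information pack has the higher rate, yet pooled the mentoring scheme does — Simpson's reversal.
Here department is a common cause — it drives both which outreach scheme a case falls under and the outcome. The crude comparison mixes populations; the stratum-specific rates are the causally relevant ones.
Adjusting over the population distribution of department: 0.471·(0.633−0.768) + 0.529·(0.071−0.166) = -0.114.

-0.11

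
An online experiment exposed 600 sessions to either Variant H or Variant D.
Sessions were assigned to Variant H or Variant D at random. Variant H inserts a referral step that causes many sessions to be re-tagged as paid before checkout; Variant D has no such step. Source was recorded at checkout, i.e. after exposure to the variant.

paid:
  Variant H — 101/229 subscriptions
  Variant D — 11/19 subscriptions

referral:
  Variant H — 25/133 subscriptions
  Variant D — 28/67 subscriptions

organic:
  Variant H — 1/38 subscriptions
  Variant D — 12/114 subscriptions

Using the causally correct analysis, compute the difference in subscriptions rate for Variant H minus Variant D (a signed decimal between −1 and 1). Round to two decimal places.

+0.06

Traffic source here is a post-treatment variable shaped by the variant; conditioning on it would introduce bias rather than remove it. The overall comparison is the causal one.
The causal difference is the pooled difference: 0.318 − 0.255 = +0.062.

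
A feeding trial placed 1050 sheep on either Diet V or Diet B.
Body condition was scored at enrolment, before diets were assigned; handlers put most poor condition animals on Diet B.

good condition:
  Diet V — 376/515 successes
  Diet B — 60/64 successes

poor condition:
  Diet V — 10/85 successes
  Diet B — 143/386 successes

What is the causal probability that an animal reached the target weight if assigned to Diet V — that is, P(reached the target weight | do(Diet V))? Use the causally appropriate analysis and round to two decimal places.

The starting body condition-specific comparison favours Diet B throughout, but the pooled figures favour Diet V. The question is whether to condition on starting body condition.
Starting body condition is set before the diet has any effect — it is not caused by the diet — and it independently drives the outcome. That makes it a confounder, so the causal comparison is within starting body condition levels.
Standardising Diet V to the population starting body condition mix: 0.551·376/515 + 0.449·10/85 = 0.455.

0.46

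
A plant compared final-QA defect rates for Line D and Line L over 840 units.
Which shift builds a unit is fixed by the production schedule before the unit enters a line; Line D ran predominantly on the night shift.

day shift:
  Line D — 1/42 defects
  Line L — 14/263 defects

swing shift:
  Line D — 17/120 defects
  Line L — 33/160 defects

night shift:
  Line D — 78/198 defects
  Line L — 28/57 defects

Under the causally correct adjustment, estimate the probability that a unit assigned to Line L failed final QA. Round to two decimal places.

The stratified and pooled comparisons disagree (Line D wins within each shift; Line L wins overall), so the answer turns on the causal role of shift.
The imbalance in shift arose from how units were allocated, not from anything the line did; and shift independently affects the outcome. The pooled gap is confounded — condition on shift.
Standardising Line L to the population shift mix: 0.363·14/263 + 0.333·33/160 + 0.304·28/57 = 0.237.

0.24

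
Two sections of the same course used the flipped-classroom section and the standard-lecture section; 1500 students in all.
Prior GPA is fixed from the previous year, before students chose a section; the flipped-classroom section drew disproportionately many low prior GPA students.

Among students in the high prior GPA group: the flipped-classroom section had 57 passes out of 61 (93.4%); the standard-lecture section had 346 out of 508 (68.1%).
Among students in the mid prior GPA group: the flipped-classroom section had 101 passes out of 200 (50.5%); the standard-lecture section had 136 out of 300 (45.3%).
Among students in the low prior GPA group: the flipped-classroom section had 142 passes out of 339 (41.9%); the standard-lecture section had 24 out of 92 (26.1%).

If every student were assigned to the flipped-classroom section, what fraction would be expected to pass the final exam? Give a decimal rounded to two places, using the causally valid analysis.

0.64

Within every prior GPA band level the flipped-classroom section has the higher rate, yet pooled the standard-lecture section does — Simpson's reversal.
Prior GPA band differs across teaching methods for reasons unrelated to any effect of the teaching method itself, and it separately predicts the outcome — a classic confounder. We must compare within prior GPA band levels.
Standardising the flipped-classroom section to the population prior GPA band mix: 0.379·57/61 + 0.333·101/200 + 0.287·142/339 = 0.643.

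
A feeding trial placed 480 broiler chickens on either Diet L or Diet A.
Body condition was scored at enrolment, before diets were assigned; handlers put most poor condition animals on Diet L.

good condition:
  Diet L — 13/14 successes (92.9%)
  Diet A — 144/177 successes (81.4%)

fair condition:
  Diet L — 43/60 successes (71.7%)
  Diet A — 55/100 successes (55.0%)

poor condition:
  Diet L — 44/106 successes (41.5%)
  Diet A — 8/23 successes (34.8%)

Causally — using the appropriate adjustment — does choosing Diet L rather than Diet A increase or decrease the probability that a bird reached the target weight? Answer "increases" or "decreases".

increases

Diet L is higher inside every starting body condition stratum but Diet A is higher in aggregate. Whether to stratify depends on how starting body condition relates to the diet.
Since starting body condition is a pre-existing factor (not a product of the diet) and it affects the outcome on its own, it is a confounder. The stratified rates, not the pooled rate, identify the causal effect.
Within each level — good condition: 92.9% vs 81.4%; fair condition: 71.7% vs 55.0%; poor condition: 41.5% vs 34.8% — Diet L is higher every time.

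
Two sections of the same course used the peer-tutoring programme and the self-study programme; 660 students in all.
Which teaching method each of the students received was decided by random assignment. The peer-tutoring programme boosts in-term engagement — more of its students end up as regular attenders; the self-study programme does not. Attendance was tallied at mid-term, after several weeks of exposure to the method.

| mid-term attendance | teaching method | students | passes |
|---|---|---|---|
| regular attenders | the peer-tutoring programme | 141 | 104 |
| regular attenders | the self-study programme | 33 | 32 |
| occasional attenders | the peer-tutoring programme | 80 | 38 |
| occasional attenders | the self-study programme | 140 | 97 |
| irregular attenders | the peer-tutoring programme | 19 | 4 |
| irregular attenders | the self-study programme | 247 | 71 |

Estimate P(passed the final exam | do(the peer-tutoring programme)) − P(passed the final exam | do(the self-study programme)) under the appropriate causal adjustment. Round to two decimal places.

+0.13

Mid-term attendance here is a post-treatment variable shaped by the teaching method; conditioning on it would introduce bias rather than remove it. The overall comparison is the causal one.
The causal difference is the pooled difference: 0.608 − 0.476 = +0.132.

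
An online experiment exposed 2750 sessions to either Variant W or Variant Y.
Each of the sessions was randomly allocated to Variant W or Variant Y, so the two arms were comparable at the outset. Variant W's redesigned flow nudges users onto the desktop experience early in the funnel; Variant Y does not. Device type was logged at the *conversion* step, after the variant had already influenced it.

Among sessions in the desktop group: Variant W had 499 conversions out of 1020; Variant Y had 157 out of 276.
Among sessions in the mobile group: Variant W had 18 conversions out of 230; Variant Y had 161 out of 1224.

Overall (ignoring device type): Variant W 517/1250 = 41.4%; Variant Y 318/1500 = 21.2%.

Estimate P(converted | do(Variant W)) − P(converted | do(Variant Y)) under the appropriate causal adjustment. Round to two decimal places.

+0.20

Device type lies on the pathway variant → device type → outcome, so adjusting for it blocks the indirect effect. For the total causal effect of variant, use the unadjusted pooled rates.
The causal difference is the pooled difference: 0.414 − 0.212 = +0.202.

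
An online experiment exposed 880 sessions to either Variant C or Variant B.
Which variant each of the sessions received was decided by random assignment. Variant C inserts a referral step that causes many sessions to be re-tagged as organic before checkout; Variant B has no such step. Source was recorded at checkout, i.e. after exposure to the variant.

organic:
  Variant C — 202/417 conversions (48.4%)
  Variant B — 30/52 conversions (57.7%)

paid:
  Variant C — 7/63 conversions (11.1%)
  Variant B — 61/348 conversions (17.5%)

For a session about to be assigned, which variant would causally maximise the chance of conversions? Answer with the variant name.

The distribution of traffic source is itself part of what the variant does — it is an intermediate outcome. Holding it fixed would remove that part of the effect; the total effect is the pooled difference.
Pooled: Variant C 43.5% vs Variant B 22.8%; Variant C is higher overall.

Variant C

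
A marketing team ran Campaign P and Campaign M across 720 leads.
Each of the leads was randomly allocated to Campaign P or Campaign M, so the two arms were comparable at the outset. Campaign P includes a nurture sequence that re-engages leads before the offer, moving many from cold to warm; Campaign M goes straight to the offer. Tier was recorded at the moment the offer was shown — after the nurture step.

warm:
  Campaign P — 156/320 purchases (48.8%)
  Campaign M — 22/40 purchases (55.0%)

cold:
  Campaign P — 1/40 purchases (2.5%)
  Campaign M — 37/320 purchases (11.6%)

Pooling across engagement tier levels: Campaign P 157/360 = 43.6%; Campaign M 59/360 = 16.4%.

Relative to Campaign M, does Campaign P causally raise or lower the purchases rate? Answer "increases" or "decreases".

increases

Engagement tier lies on the pathway campaign → engagement tier → outcome, so adjusting for it blocks the indirect effect. For the total causal effect of campaign, use the unadjusted pooled rates.
Pooled: Campaign P 43.6% vs Campaign M 16.4%; Campaign P is higher overall.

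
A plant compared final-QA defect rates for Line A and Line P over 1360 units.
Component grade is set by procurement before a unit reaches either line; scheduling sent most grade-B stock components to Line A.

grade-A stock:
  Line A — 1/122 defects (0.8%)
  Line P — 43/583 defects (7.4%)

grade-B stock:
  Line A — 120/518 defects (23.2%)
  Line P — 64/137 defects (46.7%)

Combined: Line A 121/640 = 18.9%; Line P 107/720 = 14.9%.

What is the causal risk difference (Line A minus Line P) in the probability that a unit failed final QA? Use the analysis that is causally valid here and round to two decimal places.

-0.15

The imbalance in component grade arose from how units were allocated, not from anything the line did; and component grade independently affects the outcome. The pooled gap is confounded — condition on component grade.
Adjusting over the population distribution of component grade: 0.518·(0.008−0.074) + 0.482·(0.232−0.467) = -0.147.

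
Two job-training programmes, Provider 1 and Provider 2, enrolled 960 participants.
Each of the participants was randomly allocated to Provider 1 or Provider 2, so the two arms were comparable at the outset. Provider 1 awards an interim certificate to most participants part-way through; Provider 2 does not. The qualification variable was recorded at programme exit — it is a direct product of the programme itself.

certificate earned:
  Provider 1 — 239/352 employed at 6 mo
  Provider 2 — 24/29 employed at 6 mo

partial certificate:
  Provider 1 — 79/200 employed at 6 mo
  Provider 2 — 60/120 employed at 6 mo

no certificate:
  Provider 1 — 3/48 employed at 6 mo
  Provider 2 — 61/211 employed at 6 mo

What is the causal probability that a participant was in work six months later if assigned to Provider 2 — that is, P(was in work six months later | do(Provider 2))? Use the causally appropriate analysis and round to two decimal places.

0.40

The stratified and pooled comparisons disagree (Provider 2 wins within each qualification attained during the programme; Provider 1 wins overall), so the answer turns on the causal role of qualification attained during the programme.
The distribution of qualification attained during the programme is itself part of what the programme does — it is an intermediate outcome. Holding it fixed would remove that part of the effect; the total effect is the pooled difference.
So P(outcome | do(Provider 2)) is just the pooled rate for Provider 2: 145/360 = 0.403.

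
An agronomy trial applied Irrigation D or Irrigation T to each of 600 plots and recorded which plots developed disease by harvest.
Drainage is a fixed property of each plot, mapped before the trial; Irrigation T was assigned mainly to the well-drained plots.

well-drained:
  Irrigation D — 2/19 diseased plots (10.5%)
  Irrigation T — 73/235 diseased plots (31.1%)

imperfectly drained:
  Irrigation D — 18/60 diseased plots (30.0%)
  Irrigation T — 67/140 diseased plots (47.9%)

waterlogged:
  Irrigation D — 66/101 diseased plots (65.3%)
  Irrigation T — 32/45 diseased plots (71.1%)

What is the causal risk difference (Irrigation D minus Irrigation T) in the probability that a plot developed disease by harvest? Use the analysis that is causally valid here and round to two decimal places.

-0.16

The imbalance in field drainage arose from how plots were allocated, not from anything the irrigation did; and field drainage independently affects the outcome. The pooled gap is confounded — condition on field drainage.
Adjusting over the population distribution of field drainage: 0.423·(0.105−0.311) + 0.333·(0.300−0.479) + 0.243·(0.653−0.711) = -0.160.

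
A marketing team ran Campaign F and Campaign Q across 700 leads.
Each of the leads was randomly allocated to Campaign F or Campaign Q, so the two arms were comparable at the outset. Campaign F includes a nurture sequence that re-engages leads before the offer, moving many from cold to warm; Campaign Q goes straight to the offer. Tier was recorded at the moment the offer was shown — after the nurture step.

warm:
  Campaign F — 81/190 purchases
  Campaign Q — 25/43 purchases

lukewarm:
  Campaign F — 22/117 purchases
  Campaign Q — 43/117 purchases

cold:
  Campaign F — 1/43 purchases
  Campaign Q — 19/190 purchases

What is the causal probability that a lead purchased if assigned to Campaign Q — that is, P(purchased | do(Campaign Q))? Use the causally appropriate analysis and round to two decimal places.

0.25

Campaign Q is higher inside every engagement tier stratum but Campaign F is higher in aggregate. Whether to stratify depends on how engagement tier relates to the campaign.
Engagement tier lies on the pathway campaign → engagement tier → outcome, so adjusting for it blocks the indirect effect. For the total causal effect of campaign, use the unadjusted pooled rates.
So P(outcome | do(Campaign Q)) is just the pooled rate for Campaign Q: 87/350 = 0.249.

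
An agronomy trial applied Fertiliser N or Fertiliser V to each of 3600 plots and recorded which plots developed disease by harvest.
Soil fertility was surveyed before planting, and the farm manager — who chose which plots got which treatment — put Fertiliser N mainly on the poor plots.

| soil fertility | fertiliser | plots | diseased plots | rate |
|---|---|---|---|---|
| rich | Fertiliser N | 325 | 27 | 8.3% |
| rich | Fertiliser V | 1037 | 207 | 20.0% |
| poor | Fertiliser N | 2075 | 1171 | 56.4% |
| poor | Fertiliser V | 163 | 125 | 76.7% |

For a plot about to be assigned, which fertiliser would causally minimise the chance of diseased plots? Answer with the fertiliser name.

Fertiliser N

Fertiliser N is lower inside every soil fertility stratum but Fertiliser V is lower in aggregate. Whether to stratify depends on how soil fertility relates to the fertiliser.
Nothing the fertiliser does changes soil fertility; the imbalance is an allocation artefact. With soil fertility also predicting the outcome, the pooled figure is confounded, and the within-stratum comparison is the causal one.
Within each level — rich: 8.3% vs 20.0%; poor: 56.4% vs 76.7% — Fertiliser N is lower every time.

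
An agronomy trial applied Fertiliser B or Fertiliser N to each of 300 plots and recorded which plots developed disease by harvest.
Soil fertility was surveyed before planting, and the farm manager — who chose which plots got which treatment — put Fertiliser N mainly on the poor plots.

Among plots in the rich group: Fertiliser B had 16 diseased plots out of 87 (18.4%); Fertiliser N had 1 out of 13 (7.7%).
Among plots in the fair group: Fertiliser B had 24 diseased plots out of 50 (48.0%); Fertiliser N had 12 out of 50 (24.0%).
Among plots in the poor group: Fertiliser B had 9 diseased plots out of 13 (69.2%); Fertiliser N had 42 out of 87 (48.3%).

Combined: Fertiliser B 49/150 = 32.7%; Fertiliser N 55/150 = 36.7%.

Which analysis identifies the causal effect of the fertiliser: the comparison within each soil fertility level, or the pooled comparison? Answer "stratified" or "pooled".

Within every soil fertility level Fertiliser N has the lower rate, yet pooled Fertiliser B does — Simpson's reversal.
Since soil fertility is a pre-existing factor (not a product of the fertiliser) and it affects the outcome on its own, it is a confounder. The stratified rates, not the pooled rate, identify the causal effect.
Within each level — rich: 18.4% vs 7.7%; fair: 48.0% vs 24.0%; poor: 69.2% vs 48.3% — Fertiliser N is lower every time.

stratified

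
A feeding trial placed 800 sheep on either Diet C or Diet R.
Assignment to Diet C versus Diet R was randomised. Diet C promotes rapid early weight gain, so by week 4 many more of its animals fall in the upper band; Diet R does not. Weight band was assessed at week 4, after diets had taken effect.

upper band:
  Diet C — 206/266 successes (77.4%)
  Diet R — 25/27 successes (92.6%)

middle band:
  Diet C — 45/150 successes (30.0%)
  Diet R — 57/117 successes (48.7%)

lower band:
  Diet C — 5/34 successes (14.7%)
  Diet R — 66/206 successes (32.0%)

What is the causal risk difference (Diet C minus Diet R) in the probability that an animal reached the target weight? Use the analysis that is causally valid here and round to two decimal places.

The week-4 weight band-specific comparison favours Diet R throughout, but the pooled figures favour Diet C. The question is whether to condition on week-4 weight band.
Stratifying would compare diets among sheep the diets themselves sorted into week-4 weight band groups — a form of selection on an intermediate. The unconditioned pooled rates give the total causal effect.
The causal difference is the pooled difference: 0.569 − 0.423 = +0.146.

+0.15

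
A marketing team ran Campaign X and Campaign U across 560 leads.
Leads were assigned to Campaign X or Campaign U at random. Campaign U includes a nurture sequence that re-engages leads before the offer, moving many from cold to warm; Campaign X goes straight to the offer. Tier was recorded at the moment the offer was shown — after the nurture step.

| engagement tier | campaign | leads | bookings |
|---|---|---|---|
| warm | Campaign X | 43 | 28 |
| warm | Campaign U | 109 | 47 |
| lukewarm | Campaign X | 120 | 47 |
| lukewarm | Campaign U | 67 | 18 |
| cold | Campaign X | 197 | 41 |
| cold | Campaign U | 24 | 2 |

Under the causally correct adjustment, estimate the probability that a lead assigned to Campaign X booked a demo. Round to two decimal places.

Engagement tier lies on the pathway campaign → engagement tier → outcome, so adjusting for it blocks the indirect effect. For the total causal effect of campaign, use the unadjusted pooled rates.
So P(outcome | do(Campaign X)) is just the pooled rate for Campaign X: 116/360 = 0.322.

0.32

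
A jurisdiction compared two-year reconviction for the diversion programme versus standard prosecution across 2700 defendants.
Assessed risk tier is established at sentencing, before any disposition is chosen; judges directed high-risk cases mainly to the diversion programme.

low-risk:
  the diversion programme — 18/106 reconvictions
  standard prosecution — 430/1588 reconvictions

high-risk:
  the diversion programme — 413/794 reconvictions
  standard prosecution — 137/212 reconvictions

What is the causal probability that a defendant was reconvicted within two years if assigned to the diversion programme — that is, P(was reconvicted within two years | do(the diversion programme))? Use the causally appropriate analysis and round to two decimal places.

0.30

Assessed risk tier differs across dispositions for reasons unrelated to any effect of the disposition itself, and it separately predicts the outcome — a classic confounder. We must compare within assessed risk tier levels.
Standardising the diversion programme to the population assessed risk tier mix: 0.627·18/106 + 0.373·413/794 = 0.300.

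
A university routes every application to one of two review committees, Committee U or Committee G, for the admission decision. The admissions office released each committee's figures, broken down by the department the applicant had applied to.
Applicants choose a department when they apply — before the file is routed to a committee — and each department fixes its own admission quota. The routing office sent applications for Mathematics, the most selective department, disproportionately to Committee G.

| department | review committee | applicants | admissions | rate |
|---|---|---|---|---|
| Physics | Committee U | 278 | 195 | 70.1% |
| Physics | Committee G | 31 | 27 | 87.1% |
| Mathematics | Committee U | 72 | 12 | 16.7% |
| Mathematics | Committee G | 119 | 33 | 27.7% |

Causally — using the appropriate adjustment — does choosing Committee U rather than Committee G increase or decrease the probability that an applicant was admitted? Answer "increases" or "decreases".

Within every department level Committee G has the higher rate, yet pooled Committee U does — Simpson's reversal.
Department differs across review committees for reasons unrelated to any effect of the review committee itself, and it separately predicts the outcome — a classic confounder. We must compare within department levels.
Within each level — Physics: 70.1% vs 87.1%; Mathematics: 16.7% vs 27.7% — Committee G is higher every time.

decreases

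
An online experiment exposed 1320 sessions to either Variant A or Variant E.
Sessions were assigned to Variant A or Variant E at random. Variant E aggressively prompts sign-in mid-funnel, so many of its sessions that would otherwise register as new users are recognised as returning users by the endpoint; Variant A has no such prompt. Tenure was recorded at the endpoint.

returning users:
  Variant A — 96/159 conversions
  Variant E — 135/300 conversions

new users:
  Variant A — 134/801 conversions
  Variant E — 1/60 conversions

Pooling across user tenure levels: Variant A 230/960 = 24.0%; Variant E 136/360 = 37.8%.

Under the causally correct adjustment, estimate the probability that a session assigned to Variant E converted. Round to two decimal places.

0.38

The stratified and pooled comparisons disagree (Variant A wins within each user tenure; Variant E wins overall), so the answer turns on the causal role of user tenure.
User tenure lies on the pathway variant → user tenure → outcome, so adjusting for it blocks the indirect effect. For the total causal effect of variant, use the unadjusted pooled rates.
So P(outcome | do(Variant E)) is just the pooled rate for Variant E: 136/360 = 0.378.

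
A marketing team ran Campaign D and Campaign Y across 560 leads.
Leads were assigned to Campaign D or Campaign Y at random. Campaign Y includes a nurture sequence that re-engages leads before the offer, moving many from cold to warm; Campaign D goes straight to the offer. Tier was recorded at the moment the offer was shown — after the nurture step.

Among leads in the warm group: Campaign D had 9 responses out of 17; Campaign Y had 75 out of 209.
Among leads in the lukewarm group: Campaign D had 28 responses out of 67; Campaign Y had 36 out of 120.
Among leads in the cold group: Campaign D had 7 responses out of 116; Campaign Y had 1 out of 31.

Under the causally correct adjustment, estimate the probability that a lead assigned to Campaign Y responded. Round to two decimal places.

Because the campaign influences engagement tier, engagement tier is a post-treatment mediator, not a confounder. Stratifying on it would bias the estimate; the causal effect is the crude pooled difference.
So P(outcome | do(Campaign Y)) is just the pooled rate for Campaign Y: 112/360 = 0.311.

0.31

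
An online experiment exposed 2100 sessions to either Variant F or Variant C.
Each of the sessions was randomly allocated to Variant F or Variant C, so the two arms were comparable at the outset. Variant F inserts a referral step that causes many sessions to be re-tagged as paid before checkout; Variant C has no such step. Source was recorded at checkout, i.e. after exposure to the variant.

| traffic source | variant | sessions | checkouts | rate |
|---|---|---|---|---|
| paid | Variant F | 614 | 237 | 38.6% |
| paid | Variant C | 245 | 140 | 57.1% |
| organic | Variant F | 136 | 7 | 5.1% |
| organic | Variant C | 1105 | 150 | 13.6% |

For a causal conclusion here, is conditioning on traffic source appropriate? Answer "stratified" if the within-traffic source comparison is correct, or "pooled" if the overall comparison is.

The traffic source-specific comparison favours Variant C throughout, but the pooled figures favour Variant F. The question is whether to condition on traffic source.
Traffic source here is a post-treatment variable shaped by the variant; conditioning on it would introduce bias rather than remove it. The overall comparison is the causal one.
Pooled: Variant F 32.5% vs Variant C 21.5%; Variant F is higher overall.

pooled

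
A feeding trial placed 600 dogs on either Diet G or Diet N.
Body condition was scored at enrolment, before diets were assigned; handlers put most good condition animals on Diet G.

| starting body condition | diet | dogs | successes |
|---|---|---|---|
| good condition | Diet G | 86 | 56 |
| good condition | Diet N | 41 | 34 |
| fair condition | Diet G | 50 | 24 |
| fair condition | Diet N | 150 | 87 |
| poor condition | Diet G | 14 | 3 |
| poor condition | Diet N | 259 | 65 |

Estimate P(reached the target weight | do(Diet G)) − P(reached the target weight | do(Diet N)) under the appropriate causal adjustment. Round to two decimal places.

-0.09

Since starting body condition is a pre-existing factor (not a product of the diet) and it affects the outcome on its own, it is a confounder. The stratified rates, not the pooled rate, identify the causal effect.
Adjusting over the population distribution of starting body condition: 0.212·(0.651−0.829) + 0.333·(0.480−0.580) + 0.455·(0.214−0.251) = -0.088.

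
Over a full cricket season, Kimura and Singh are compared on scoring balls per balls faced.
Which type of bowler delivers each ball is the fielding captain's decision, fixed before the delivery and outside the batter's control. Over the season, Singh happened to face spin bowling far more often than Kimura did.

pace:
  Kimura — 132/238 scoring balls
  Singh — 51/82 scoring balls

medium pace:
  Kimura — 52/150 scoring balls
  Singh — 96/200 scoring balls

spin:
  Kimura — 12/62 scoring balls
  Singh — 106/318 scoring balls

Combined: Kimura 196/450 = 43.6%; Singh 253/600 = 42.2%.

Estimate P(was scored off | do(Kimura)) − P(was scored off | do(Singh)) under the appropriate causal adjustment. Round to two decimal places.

Nothing the player does changes bowling type; the imbalance is an allocation artefact. With bowling type also predicting the outcome, the pooled figure is confounded, and the within-stratum comparison is the causal one.
Adjusting over the population distribution of bowling type: 0.305·(0.555−0.622) + 0.333·(0.347−0.480) + 0.362·(0.194−0.333) = -0.116.

-0.12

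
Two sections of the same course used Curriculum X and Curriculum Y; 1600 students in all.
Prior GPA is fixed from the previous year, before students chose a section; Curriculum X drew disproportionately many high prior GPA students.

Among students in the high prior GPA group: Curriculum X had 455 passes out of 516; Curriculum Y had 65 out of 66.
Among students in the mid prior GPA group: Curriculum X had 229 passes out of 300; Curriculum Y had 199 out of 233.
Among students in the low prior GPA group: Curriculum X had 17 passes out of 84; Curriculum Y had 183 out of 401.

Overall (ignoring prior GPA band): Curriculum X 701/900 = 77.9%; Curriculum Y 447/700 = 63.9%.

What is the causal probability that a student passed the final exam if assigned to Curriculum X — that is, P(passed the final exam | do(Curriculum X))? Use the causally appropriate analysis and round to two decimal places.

Within every prior GPA band level Curriculum Y has the higher rate, yet pooled Curriculum X does — Simpson's reversal.
Here prior GPA band is a common cause — it drives both which teaching method a case falls under and the outcome. The crude comparison mixes populations; the stratum-specific rates are the causally relevant ones.
Standardising Curriculum X to the population prior GPA band mix: 0.364·455/516 + 0.333·229/300 + 0.303·17/84 = 0.636.

0.64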